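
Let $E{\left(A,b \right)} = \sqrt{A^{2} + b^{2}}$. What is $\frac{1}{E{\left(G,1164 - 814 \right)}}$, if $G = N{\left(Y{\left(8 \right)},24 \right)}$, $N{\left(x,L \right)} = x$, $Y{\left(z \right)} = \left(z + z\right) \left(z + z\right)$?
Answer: $\frac{\sqrt{47009}}{94018} \approx 0.0023061$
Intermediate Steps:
$Y{\left(z \right)} = 4 z^{2}$ ($Y{\left(z \right)} = 2 z 2 z = 4 z^{2}$)
$G = 256$ ($G = 4 \cdot 8^{2} = 4 \cdot 64 = 256$)
$\frac{1}{E{\left(G,1164 - 814 \right)}} = \frac{1}{\sqrt{256^{2} + \left(1164 - 814\right)^{2}}} = \frac{1}{\sqrt{65536 + 350^{2}}} = \frac{1}{\sqrt{65536 + 122500}} = \frac{1}{\sqrt{188036}} = \frac{1}{2 \sqrt{47009}} = \frac{\sqrt{47009}}{94018}$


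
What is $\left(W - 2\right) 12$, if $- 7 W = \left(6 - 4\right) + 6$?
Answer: $- \frac{264}{7} \approx -37.714$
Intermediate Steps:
$W = - \frac{8}{7}$ ($W = - \frac{\left(6 - 4\right) + 6}{7} = - \frac{2 + 6}{7} = \left(- \frac{1}{7}\right) 8 = - \frac{8}{7} \approx -1.1429$)
$\left(W - 2\right) 12 = \left(- \frac{8}{7} - 2\right) 12 = \left(- \frac{22}{7}\right) 12 = - \frac{264}{7}$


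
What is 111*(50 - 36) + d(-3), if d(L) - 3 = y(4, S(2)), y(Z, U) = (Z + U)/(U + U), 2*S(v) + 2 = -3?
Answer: 15567/10 ≈ 1556.7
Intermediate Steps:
S(v) = -5/2 (S(v) = -1 + (½)*(-3) = -1 - 3/2 = -5/2)
y(Z, U) = (U + Z)/(2*U) (y(Z, U) = (U + Z)/((2*U)) = (U + Z)*(1/(2*U)) = (U + Z)/(2*U))
d(L) = 27/10 (d(L) = 3 + (-5/2 + 4)/(2*(-5/2)) = 3 + (½)*(-⅖)*(3/2) = 3 - 3/10 = 27/10)
111*(50 - 36) + d(-3) = 111*(50 - 36) + 27/10 = 111*14 + 27/10 = 1554 + 27/10 = 15567/10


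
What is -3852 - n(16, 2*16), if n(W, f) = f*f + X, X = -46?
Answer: -4830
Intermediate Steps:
n(W, f) = -46 + f**2 (n(W, f) = f*f - 46 = f**2 - 46 = -46 + f**2)
-3852 - n(16, 2*16) = -3852 - (-46 + (2*16)**2) = -3852 - (-46 + 32**2) = -3852 - (-46 + 1024) = -3852 - 1*978 = -3852 - 978 = -4830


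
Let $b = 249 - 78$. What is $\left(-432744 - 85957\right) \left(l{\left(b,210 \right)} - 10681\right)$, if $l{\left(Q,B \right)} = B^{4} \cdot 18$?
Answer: $-18157942512334619$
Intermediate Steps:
$b = 171$
$l{\left(Q,B \right)} = 18 B^{4}$
$\left(-432744 - 85957\right) \left(l{\left(b,210 \right)} - 10681\right) = \left(-432744 - 85957\right) \left(18 \cdot 210^{4} - 10681\right) = - 518701 \left(18 \cdot 1944810000 - 10681\right) = - 518701 \left(35006580000 - 10681\right) = \left(-518701\right) 35006569319 = -18157942512334619$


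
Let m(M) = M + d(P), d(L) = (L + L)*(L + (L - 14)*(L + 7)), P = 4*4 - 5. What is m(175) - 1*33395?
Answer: -34166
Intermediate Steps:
P = 11 (P = 16 - 5 = 11)
d(L) = 2*L*(L + (-14 + L)*(7 + L)) (d(L) = (2*L)*(L + (-14 + L)*(7 + L)) = 2*L*(L + (-14 + L)*(7 + L)))
m(M) = -946 + M (m(M) = M + 2*11*(-98 + 11**2 - 6*11) = M + 2*11*(-98 + 121 - 66) = M + 2*11*(-43) = M - 946 = -946 + M)
m(175) - 1*33395 = (-946 + 175) - 1*33395 = -771 - 33395 = -34166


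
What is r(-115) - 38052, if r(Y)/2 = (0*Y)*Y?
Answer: -38052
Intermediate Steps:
r(Y) = 0 (r(Y) = 2*((0*Y)*Y) = 2*(0*Y) = 2*0 = 0)
r(-115) - 38052 = 0 - 38052 = -38052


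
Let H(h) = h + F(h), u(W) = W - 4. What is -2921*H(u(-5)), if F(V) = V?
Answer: 52578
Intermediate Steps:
u(W) = -4 + W
H(h) = 2*h (H(h) = h + h = 2*h)
-2921*H(u(-5)) = -5842*(-4 - 5) = -5842*(-9) = -2921*(-18) = 52578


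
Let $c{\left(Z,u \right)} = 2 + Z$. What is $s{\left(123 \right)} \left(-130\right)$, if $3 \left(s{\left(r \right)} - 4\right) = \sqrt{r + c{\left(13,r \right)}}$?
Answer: $-520 - \frac{130 \sqrt{138}}{3} \approx -1029.1$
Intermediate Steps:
$s{\left(r \right)} = 4 + \frac{\sqrt{15 + r}}{3}$ ($s{\left(r \right)} = 4 + \frac{\sqrt{r + \left(2 + 13\right)}}{3} = 4 + \frac{\sqrt{r + 15}}{3} = 4 + \frac{\sqrt{15 + r}}{3}$)
$s{\left(123 \right)} \left(-130\right) = \left(4 + \frac{\sqrt{15 + 123}}{3}\right) \left(-130\right) = \left(4 + \frac{\sqrt{138}}{3}\right) \left(-130\right) = -520 - \frac{130 \sqrt{138}}{3}$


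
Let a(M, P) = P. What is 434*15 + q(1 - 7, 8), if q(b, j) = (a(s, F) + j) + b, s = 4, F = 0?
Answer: 6512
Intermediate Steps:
q(b, j) = b + j (q(b, j) = (0 + j) + b = j + b = b + j)
434*15 + q(1 - 7, 8) = 434*15 + ((1 - 7) + 8) = 6510 + (-6 + 8) = 6510 + 2 = 6512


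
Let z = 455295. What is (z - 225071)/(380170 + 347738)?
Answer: 57556/181977 ≈ 0.31628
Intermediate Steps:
(z - 225071)/(380170 + 347738) = (455295 - 225071)/(380170 + 347738) = 230224/727908 = 230224*(1/727908) = 57556/181977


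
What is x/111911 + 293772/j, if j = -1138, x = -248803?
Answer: -16579728053/63677359 ≈ -260.37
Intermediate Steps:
x/111911 + 293772/j = -248803/111911 + 293772/(-1138) = -248803*1/111911 + 293772*(-1/1138) = -248803/111911 - 146886/569 = -16579728053/63677359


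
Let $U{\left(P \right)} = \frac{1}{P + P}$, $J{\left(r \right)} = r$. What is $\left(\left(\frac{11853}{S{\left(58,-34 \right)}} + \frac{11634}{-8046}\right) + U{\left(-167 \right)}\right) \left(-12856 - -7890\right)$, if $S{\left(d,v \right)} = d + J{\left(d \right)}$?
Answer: $- \frac{6497523599515}{12988926} \approx -5.0024 \cdot 10^{5}$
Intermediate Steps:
$U{\left(P \right)} = \frac{1}{2 P}$
$S{\left(d,v \right)} = 2 d$ ($S{\left(d,v \right)} = d + d = 2 d$)
$\left(\left(\frac{11853}{S{\left(58,-34 \right)}} + \frac{11634}{-8046}\right) + U{\left(-167 \right)}\right) \left(-12856 - -7890\right) = \left(\left(\frac{11853}{2 \cdot 58} + \frac{11634}{-8046}\right) + \frac{1}{2 \left(-167\right)}\right) \left(-12856 - -7890\right) = \left(\left(\frac{11853}{116} + 11634 \left(- \frac{1}{8046}\right)\right) + \frac{1}{2} \left(- \frac{1}{167}\right)\right) \left(-12856 + 7890\right) = \left(\left(11853 \cdot \frac{1}{116} - \frac{1939}{1341}\right) - \frac{1}{334}\right) \left(-4966\right) = \left(\left(\frac{11853}{116} - \frac{1939}{1341}\right) - \frac{1}{334}\right) \left(-4966\right) = \left(\frac{15669949}{155556} - \frac{1}{334}\right) \left(-4966\right) = \frac{2616803705}{25977852} \left(-4966\right) = - \frac{6497523599515}{12988926}$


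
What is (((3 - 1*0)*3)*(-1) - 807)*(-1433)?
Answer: 1169328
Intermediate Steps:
(((3 - 1*0)*3)*(-1) - 807)*(-1433) = (((3 + 0)*3)*(-1) - 807)*(-1433) = ((3*3)*(-1) - 807)*(-1433) = (9*(-1) - 807)*(-1433) = (-9 - 807)*(-1433) = -816*(-1433) = 1169328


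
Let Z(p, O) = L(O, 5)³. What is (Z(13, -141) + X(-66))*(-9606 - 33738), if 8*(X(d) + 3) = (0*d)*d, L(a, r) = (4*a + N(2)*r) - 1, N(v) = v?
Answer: 7409824888032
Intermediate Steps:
L(a, r) = -1 + 2*r + 4*a (L(a, r) = (4*a + 2*r) - 1 = (2*r + 4*a) - 1 = -1 + 2*r + 4*a)
X(d) = -3 (X(d) = -3 + ((0*d)*d)/8 = -3 + (0*d)/8 = -3 + (⅛)*0 = -3 + 0 = -3)
Z(p, O) = (9 + 4*O)³ (Z(p, O) = (-1 + 2*5 + 4*O)³ = (-1 + 10 + 4*O)³ = (9 + 4*O)³)
(Z(13, -141) + X(-66))*(-9606 - 33738) = ((9 + 4*(-141))³ - 3)*(-9606 - 33738) = ((9 - 564)³ - 3)*(-43344) = ((-555)³ - 3)*(-43344) = (-170953875 - 3)*(-43344) = -170953878*(-43344) = 7409824888032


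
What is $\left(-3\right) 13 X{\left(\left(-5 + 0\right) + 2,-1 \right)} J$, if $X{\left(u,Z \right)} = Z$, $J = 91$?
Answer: $3549$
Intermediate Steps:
$\left(-3\right) 13 X{\left(\left(-5 + 0\right) + 2,-1 \right)} J = \left(-3\right) 13 \left(-1\right) 91 = \left(-39\right) \left(-1\right) 91 = 39 \cdot 91 = 3549$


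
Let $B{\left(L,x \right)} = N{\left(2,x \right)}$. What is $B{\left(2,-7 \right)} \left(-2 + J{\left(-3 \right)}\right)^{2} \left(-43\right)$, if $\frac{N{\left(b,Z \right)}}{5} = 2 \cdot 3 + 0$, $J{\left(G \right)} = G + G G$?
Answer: $-20640$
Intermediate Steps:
$J{\left(G \right)} = G + G^{2}$
$N{\left(b,Z \right)} = 30$ ($N{\left(b,Z \right)} = 5 \left(2 \cdot 3 + 0\right) = 5 \left(6 + 0\right) = 5 \cdot 6 = 30$)
$B{\left(L,x \right)} = 30$
$B{\left(2,-7 \right)} \left(-2 + J{\left(-3 \right)}\right)^{2} \left(-43\right) = 30 \left(-2 - 3 \left(1 - 3\right)\right)^{2} \left(-43\right) = 30 \left(-2 - -6\right)^{2} \left(-43\right) = 30 \left(-2 + 6\right)^{2} \left(-43\right) = 30 \cdot 4^{2} \left(-43\right) = 30 \cdot 16 \left(-43\right) = 480 \left(-43\right) = -20640$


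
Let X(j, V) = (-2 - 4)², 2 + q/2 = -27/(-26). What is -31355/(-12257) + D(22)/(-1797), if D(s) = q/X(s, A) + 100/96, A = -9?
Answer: 52727521435/20616175944 ≈ 2.5576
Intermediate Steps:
q = -25/13 (q = -4 + 2*(-27/(-26)) = -4 + 2*(-27*(-1/26)) = -4 + 2*(27/26) = -4 + 27/13 = -25/13 ≈ -1.9231)
X(j, V) = 36 (X(j, V) = (-6)² = 36)
D(s) = 925/936 (D(s) = -25/13/36 + 100/96 = -25/13*1/36 + 100*(1/96) = -25/468 + 25/24 = 925/936)
-31355/(-12257) + D(22)/(-1797) = -31355/(-12257) + (925/936)/(-1797) = -31355*(-1/12257) + (925/936)*(-1/1797) = 31355/12257 - 925/1681992 = 52727521435/20616175944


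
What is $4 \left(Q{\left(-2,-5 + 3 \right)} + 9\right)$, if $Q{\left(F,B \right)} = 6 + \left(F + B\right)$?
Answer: $44$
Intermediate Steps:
$Q{\left(F,B \right)} = 6 + B + F$ ($Q{\left(F,B \right)} = 6 + \left(B + F\right) = 6 + B + F$)
$4 \left(Q{\left(-2,-5 + 3 \right)} + 9\right) = 4 \left(\left(6 + \left(-5 + 3\right) - 2\right) + 9\right) = 4 \left(\left(6 - 2 - 2\right) + 9\right) = 4 \left(2 + 9\right) = 4 \cdot 11 = 44$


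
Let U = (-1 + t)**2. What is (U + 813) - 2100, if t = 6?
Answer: -1262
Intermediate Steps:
U = 25 (U = (-1 + 6)**2 = 5**2 = 25)
(U + 813) - 2100 = (25 + 813) - 2100 = 838 - 2100 = -1262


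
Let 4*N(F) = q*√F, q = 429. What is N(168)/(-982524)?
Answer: -143*√42/655016 ≈ -0.0014148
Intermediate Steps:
N(F) = 429*√F/4 (N(F) = (429*√F)/4 = 429*√F/4)
N(168)/(-982524) = (429*√168/4)/(-982524) = (429*(2*√42)/4)*(-1/982524) = (429*√42/2)*(-1/982524) = -143*√42/655016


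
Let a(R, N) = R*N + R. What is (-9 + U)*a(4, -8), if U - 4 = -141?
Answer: 4088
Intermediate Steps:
U = -137 (U = 4 - 141 = -137)
a(R, N) = R + N*R (a(R, N) = N*R + R = R + N*R)
(-9 + U)*a(4, -8) = (-9 - 137)*(4*(1 - 8)) = -584*(-7) = -146*(-28) = 4088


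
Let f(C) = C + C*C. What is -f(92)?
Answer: -8556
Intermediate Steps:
f(C) = C + C**2
-f(92) = -92*(1 + 92) = -92*93 = -1*8556 = -8556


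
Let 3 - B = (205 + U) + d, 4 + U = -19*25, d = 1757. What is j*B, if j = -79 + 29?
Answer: 74000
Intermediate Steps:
U = -479 (U = -4 - 19*25 = -4 - 475 = -479)
j = -50
B = -1480 (B = 3 - ((205 - 479) + 1757) = 3 - (-274 + 1757) = 3 - 1*1483 = 3 - 1483 = -1480)
j*B = -50*(-1480) = 74000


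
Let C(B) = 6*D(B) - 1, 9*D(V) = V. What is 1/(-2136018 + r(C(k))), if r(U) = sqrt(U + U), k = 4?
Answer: -3204027/6843859344481 - sqrt(30)/13687718688962 ≈ -4.6816e-7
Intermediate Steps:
D(V) = V/9
C(B) = -1 + 2*B/3 (C(B) = 6*(B/9) - 1 = 2*B/3 - 1 = -1 + 2*B/3)
r(U) = sqrt(2)*sqrt(U) (r(U) = sqrt(2*U) = sqrt(2)*sqrt(U))
1/(-2136018 + r(C(k))) = 1/(-2136018 + sqrt(2)*sqrt(-1 + (2/3)*4)) = 1/(-2136018 + sqrt(2)*sqrt(-1 + 8/3)) = 1/(-2136018 + sqrt(2)*sqrt(5/3)) = 1/(-2136018 + sqrt(2)*(sqrt(15)/3)) = 1/(-2136018 + sqrt(30)/3)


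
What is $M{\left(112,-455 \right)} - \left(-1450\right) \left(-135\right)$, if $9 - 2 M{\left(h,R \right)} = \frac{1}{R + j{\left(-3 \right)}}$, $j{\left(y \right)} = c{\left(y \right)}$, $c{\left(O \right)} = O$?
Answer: $- \frac{179302877}{916} \approx -1.9575 \cdot 10^{5}$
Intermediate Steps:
$j{\left(y \right)} = y$
$M{\left(h,R \right)} = \frac{9}{2} - \frac{1}{2 \left(-3 + R\right)}$ ($M{\left(h,R \right)} = \frac{9}{2} - \frac{1}{2 \left(R - 3\right)} = \frac{9}{2} - \frac{1}{2 \left(-3 + R\right)}$)
$M{\left(112,-455 \right)} - \left(-1450\right) \left(-135\right) = \frac{-28 + 9 \left(-455\right)}{2 \left(-3 - 455\right)} - \left(-1450\right) \left(-135\right) = \frac{-28 - 4095}{2 \left(-458\right)} - 195750 = \frac{1}{2} \left(- \frac{1}{458}\right) \left(-4123\right) - 195750 = \frac{4123}{916} - 195750 = - \frac{179302877}{916}$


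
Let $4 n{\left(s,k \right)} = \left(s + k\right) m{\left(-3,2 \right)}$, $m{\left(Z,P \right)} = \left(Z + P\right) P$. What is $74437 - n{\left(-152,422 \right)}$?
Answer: $74572$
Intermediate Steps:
$m{\left(Z,P \right)} = P \left(P + Z\right)$ ($m{\left(Z,P \right)} = \left(P + Z\right) P = P \left(P + Z\right)$)
$n{\left(s,k \right)} = - \frac{k}{2} - \frac{s}{2}$ ($n{\left(s,k \right)} = \frac{\left(s + k\right) 2 \left(2 - 3\right)}{4} = \frac{\left(k + s\right) 2 \left(-1\right)}{4} = \frac{\left(k + s\right) \left(-2\right)}{4} = \frac{- 2 k - 2 s}{4} = - \frac{k}{2} - \frac{s}{2}$)
$74437 - n{\left(-152,422 \right)} = 74437 - \left(\left(- \frac{1}{2}\right) 422 - -76\right) = 74437 - \left(-211 + 76\right) = 74437 - -135 = 74437 + 135 = 74572$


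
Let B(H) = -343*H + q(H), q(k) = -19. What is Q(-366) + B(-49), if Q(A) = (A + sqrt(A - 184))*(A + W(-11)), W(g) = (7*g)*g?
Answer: -159258 + 2405*I*sqrt(22) ≈ -1.5926e+5 + 11280.0*I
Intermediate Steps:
W(g) = 7*g**2
Q(A) = (847 + A)*(A + sqrt(-184 + A)) (Q(A) = (A + sqrt(A - 184))*(A + 7*(-11)**2) = (A + sqrt(-184 + A))*(A + 7*121) = (A + sqrt(-184 + A))*(A + 847) = (A + sqrt(-184 + A))*(847 + A) = (847 + A)*(A + sqrt(-184 + A)))
B(H) = -19 - 343*H (B(H) = -343*H - 19 = -19 - 343*H)
Q(-366) + B(-49) = ((-366)**2 + 847*(-366) + 847*sqrt(-184 - 366) - 366*sqrt(-184 - 366)) + (-19 - 343*(-49)) = (133956 - 310002 + 847*sqrt(-550) - 1830*I*sqrt(22)) + (-19 + 16807) = (133956 - 310002 + 847*(5*I*sqrt(22)) - 1830*I*sqrt(22)) + 16788 = (133956 - 310002 + 4235*I*sqrt(22) - 1830*I*sqrt(22)) + 16788 = (-176046 + 2405*I*sqrt(22)) + 16788 = -159258 + 2405*I*sqrt(22)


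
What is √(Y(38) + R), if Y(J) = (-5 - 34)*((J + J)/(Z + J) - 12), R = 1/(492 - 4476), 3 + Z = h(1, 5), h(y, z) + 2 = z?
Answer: √386885991/996 ≈ 19.748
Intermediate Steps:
h(y, z) = -2 + z
Z = 0 (Z = -3 + (-2 + 5) = -3 + 3 = 0)
R = -1/3984 (R = 1/(-3984) = -1/3984 ≈ -0.00025100)
Y(J) = 390 (Y(J) = (-5 - 34)*((J + J)/(0 + J) - 12) = -39*((2*J)/J - 12) = -39*(2 - 12) = -39*(-10) = 390)
√(Y(38) + R) = √(390 - 1/3984) = √(1553759/3984) = √386885991/996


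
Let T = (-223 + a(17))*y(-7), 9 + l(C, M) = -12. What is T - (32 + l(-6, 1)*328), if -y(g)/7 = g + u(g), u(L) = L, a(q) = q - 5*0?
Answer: -13332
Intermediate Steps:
a(q) = q (a(q) = q + 0 = q)
l(C, M) = -21 (l(C, M) = -9 - 12 = -21)
y(g) = -14*g (y(g) = -7*(g + g) = -14*g)
T = -20188 (T = (-223 + 17)*(-14*(-7)) = -206*98 = -20188)
T - (32 + l(-6, 1)*328) = -20188 - (32 - 21*328) = -20188 - (32 - 6888) = -20188 - 1*(-6856) = -20188 + 6856 = -13332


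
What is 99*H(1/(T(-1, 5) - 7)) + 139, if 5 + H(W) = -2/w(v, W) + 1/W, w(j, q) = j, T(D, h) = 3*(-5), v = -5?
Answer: -12472/5 ≈ -2494.4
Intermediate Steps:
T(D, h) = -15
H(W) = -23/5 + 1/W (H(W) = -5 + (-2/(-5) + 1/W) = -5 + (-2*(-⅕) + 1/W) = -5 + (⅖ + 1/W) = -23/5 + 1/W)
99*H(1/(T(-1, 5) - 7)) + 139 = 99*(-23/5 + 1/(1/(-15 - 7))) + 139 = 99*(-23/5 + 1/(1/(-22))) + 139 = 99*(-23/5 + 1/(-1/22)) + 139 = 99*(-23/5 - 22) + 139 = 99*(-133/5) + 139 = -13167/5 + 139 = -12472/5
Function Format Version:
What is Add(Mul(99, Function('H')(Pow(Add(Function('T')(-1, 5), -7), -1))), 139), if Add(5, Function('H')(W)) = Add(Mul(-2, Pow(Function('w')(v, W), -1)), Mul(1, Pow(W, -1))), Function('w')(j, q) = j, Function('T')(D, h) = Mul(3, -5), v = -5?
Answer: Rational(-12472, 5) ≈ -2494.4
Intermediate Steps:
Function('T')(D, h) = -15
Function('H')(W) = Add(Rational(-23, 5), Pow(W, -1)) (Function('H')(W) = Add(-5, Add(Mul(-2, Pow(-5, -1)), Mul(1, Pow(W, -1)))) = Add(-5, Add(Mul(-2, Rational(-1, 5)), Pow(W, -1))) = Add(-5, Add(Rational(2, 5), Pow(W, -1))) = Add(Rational(-23, 5), Pow(W, -1)))
Add(Mul(99, Function('H')(Pow(Add(Function('T')(-1, 5), -7), -1))), 139) = Add(Mul(99, Add(Rational(-23, 5), Pow(Pow(Add(-15, -7), -1), -1))), 139) = Add(Mul(99, Add(Rational(-23, 5), Pow(Pow(-22, -1), -1))), 139) = Add(Mul(99, Add(Rational(-23, 5), Pow(Rational(-1, 22), -1))), 139) = Add(Mul(99, Add(Rational(-23, 5), -22)), 139) = Add(Mul(99, Rational(-133, 5)), 139) = Add(Rational(-13167, 5), 139) = Rational(-12472, 5)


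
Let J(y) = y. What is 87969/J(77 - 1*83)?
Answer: -29323/2 ≈ -14662.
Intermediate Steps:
87969/J(77 - 1*83) = 87969/(77 - 1*83) = 87969/(77 - 83) = 87969/(-6) = 87969*(-⅙) = -29323/2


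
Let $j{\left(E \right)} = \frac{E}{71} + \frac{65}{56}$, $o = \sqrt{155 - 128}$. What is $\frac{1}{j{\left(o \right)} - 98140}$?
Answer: $- \frac{517145099800}{50752019836638651} - \frac{222656 \sqrt{3}}{50752019836638651} \approx -1.019 \cdot 10^{-5}$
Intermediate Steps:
$o = 3 \sqrt{3}$ ($o = \sqrt{155 - 128} = \sqrt{27} = 3 \sqrt{3} \approx 5.1962$)
$j{\left(E \right)} = \frac{65}{56} + \frac{E}{71}$ ($j{\left(E \right)} = E \frac{1}{71} + 65 \cdot \frac{1}{56} = \frac{E}{71} + \frac{65}{56} = \frac{65}{56} + \frac{E}{71}$)
$\frac{1}{j{\left(o \right)} - 98140} = \frac{1}{\left(\frac{65}{56} + \frac{3 \sqrt{3}}{71}\right) - 98140} = \frac{1}{- \frac{5495775}{56} + \frac{3 \sqrt{3}}{71}}$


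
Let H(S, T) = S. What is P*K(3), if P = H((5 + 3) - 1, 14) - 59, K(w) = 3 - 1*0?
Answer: -156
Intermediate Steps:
K(w) = 3 (K(w) = 3 + 0 = 3)
P = -52 (P = ((5 + 3) - 1) - 59 = (8 - 1) - 59 = 7 - 59 = -52)
P*K(3) = -52*3 = -156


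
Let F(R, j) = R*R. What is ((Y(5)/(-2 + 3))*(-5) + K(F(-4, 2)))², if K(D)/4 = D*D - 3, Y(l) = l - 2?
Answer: 994009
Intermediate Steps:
Y(l) = -2 + l
F(R, j) = R²
K(D) = -12 + 4*D² (K(D) = 4*(D*D - 3) = 4*(D² - 3) = 4*(-3 + D²) = -12 + 4*D²)
((Y(5)/(-2 + 3))*(-5) + K(F(-4, 2)))² = (((-2 + 5)/(-2 + 3))*(-5) + (-12 + 4*((-4)²)²))² = ((3/1)*(-5) + (-12 + 4*16²))² = ((1*3)*(-5) + (-12 + 4*256))² = (3*(-5) + (-12 + 1024))² = (-15 + 1012)² = 997² = 994009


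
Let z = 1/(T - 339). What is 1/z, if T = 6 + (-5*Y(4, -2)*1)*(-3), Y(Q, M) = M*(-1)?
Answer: -303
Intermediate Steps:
Y(Q, M) = -M
T = 36 (T = 6 + (-(-5)*(-2)*1)*(-3) = 6 + (-5*2*1)*(-3) = 6 - 10*1*(-3) = 6 - 10*(-3) = 6 + 30 = 36)
z = -1/303 (z = 1/(36 - 339) = 1/(-303) = -1/303 ≈ -0.0033003)
1/z = 1/(-1/303) = -303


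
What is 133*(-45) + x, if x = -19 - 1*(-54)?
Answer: -5950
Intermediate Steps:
x = 35 (x = -19 + 54 = 35)
133*(-45) + x = 133*(-45) + 35 = -5985 + 35 = -5950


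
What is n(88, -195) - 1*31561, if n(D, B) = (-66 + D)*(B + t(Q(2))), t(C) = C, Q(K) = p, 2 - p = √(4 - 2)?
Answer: -35807 - 22*√2 ≈ -35838.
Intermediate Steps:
p = 2 - √2 (p = 2 - √(4 - 2) = 2 - √2 ≈ 0.58579)
Q(K) = 2 - √2
n(D, B) = (-66 + D)*(2 + B - √2) (n(D, B) = (-66 + D)*(B + (2 - √2)) = (-66 + D)*(2 + B - √2))
n(88, -195) - 1*31561 = (-132 - 66*(-195) + 66*√2 - 195*88 + 88*(2 - √2)) - 1*31561 = (-132 + 12870 + 66*√2 - 17160 + (176 - 88*√2)) - 31561 = (-4246 - 22*√2) - 31561 = -35807 - 22*√2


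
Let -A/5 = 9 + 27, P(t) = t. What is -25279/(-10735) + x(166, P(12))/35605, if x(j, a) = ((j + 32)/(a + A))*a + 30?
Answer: 252064126/107021509 ≈ 2.3553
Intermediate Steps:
A = -180 (A = -5*(9 + 27) = -5*36 = -180)
x(j, a) = 30 + a*(32 + j)/(-180 + a) (x(j, a) = ((j + 32)/(a - 180))*a + 30 = ((32 + j)/(-180 + a))*a + 30 = a*(32 + j)/(-180 + a) + 30 = 30 + a*(32 + j)/(-180 + a))
-25279/(-10735) + x(166, P(12))/35605 = -25279/(-10735) + ((-5400 + 62*12 + 12*166)/(-180 + 12))/35605 = -25279*(-1/10735) + ((-5400 + 744 + 1992)/(-168))*(1/35605) = 25279/10735 - 1/168*(-2664)*(1/35605) = 25279/10735 + (111/7)*(1/35605) = 25279/10735 + 111/249235 = 252064126/107021509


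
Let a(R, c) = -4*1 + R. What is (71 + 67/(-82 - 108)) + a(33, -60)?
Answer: 18933/190 ≈ 99.647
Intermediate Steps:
a(R, c) = -4 + R
(71 + 67/(-82 - 108)) + a(33, -60) = (71 + 67/(-82 - 108)) + (-4 + 33) = (71 + 67/(-190)) + 29 = (71 + 67*(-1/190)) + 29 = (71 - 67/190) + 29 = 13423/190 + 29 = 18933/190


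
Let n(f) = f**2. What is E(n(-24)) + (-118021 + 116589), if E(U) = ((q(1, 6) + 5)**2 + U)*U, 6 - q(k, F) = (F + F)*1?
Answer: 330920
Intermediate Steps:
q(k, F) = 6 - 2*F (q(k, F) = 6 - (F + F) = 6 - 2*F)
E(U) = U*(1 + U) (E(U) = (((6 - 2*6) + 5)**2 + U)*U = (((6 - 12) + 5)**2 + U)*U = ((-6 + 5)**2 + U)*U = ((-1)**2 + U)*U = (1 + U)*U = U*(1 + U))
E(n(-24)) + (-118021 + 116589) = (-24)**2*(1 + (-24)**2) + (-118021 + 116589) = 576*(1 + 576) - 1432 = 576*577 - 1432 = 332352 - 1432 = 330920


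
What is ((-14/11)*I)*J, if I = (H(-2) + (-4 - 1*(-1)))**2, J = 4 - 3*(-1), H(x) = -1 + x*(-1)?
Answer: -392/11 ≈ -35.636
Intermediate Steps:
H(x) = -1 - x
J = 7 (J = 4 + 3 = 7)
I = 4 (I = ((-1 - 1*(-2)) + (-4 - 1*(-1)))**2 = ((-1 + 2) + (-4 + 1))**2 = (1 - 3)**2 = (-2)**2 = 4)
((-14/11)*I)*J = (-14/11*4)*7 = (-14*1/11*4)*7 = -14/11*4*7 = -56/11*7 = -392/11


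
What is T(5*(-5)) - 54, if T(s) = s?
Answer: -79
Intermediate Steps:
T(5*(-5)) - 54 = 5*(-5) - 54 = -25 - 54 = -79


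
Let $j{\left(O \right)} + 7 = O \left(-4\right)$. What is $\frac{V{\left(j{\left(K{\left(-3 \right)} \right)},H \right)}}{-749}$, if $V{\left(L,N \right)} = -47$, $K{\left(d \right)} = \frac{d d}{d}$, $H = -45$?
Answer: $\frac{47}{749} \approx 0.06275$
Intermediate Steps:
$K{\left(d \right)} = d$ ($K{\left(d \right)} = \frac{d^{2}}{d} = d$)
$j{\left(O \right)} = -7 - 4 O$ ($j{\left(O \right)} = -7 + O \left(-4\right) = -7 - 4 O$)
$\frac{V{\left(j{\left(K{\left(-3 \right)} \right)},H \right)}}{-749} = - \frac{47}{-749} = \left(-47\right) \left(- \frac{1}{749}\right) = \frac{47}{749}$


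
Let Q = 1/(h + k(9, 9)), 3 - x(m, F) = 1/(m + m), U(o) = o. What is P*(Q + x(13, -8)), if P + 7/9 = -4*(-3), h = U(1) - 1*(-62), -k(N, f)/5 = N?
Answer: 35653/1053 ≈ 33.859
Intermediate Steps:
k(N, f) = -5*N
h = 63 (h = 1 - 1*(-62) = 1 + 62 = 63)
x(m, F) = 3 - 1/(2*m) (x(m, F) = 3 - 1/(m + m) = 3 - 1/(2*m))
Q = 1/18 (Q = 1/(63 - 5*9) = 1/(63 - 45) = 1/18 ≈ 0.055556)
P = 101/9 (P = -7/9 - 4*(-3) = -7/9 + 12 = 101/9 ≈ 11.222)
P*(Q + x(13, -8)) = 101*(1/18 + (3 - ½/13))/9 = 101*(1/18 + (3 - ½*1/13))/9 = 101*(1/18 + (3 - 1/26))/9 = 101*(1/18 + 77/26)/9 = (101/9)*(353/117) = 35653/1053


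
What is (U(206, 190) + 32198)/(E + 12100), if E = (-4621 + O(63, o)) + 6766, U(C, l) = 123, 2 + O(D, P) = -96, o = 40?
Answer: 32321/14147 ≈ 2.2847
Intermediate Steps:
O(D, P) = -98 (O(D, P) = -2 - 96 = -98)
E = 2047 (E = (-4621 - 98) + 6766 = -4719 + 6766 = 2047)
(U(206, 190) + 32198)/(E + 12100) = (123 + 32198)/(2047 + 12100) = 32321/14147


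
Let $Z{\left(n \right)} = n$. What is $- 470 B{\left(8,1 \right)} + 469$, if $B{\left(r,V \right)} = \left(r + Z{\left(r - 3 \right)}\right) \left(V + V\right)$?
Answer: $-11751$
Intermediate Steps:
$B{\left(r,V \right)} = 2 V \left(-3 + 2 r\right)$ ($B{\left(r,V \right)} = \left(r + \left(r - 3\right)\right) \left(V + V\right) = \left(r + \left(-3 + r\right)\right) 2 V = \left(-3 + 2 r\right) 2 V = 2 V \left(-3 + 2 r\right)$)
$- 470 B{\left(8,1 \right)} + 469 = - 470 \cdot 2 \cdot 1 \left(-3 + 2 \cdot 8\right) + 469 = - 470 \cdot 2 \cdot 1 \left(-3 + 16\right) + 469 = - 470 \cdot 2 \cdot 1 \cdot 13 + 469 = \left(-470\right) 26 + 469 = -12220 + 469 = -11751$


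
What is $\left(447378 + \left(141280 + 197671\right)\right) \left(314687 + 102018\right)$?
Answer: $327667225945$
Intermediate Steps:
$\left(447378 + \left(141280 + 197671\right)\right) \left(314687 + 102018\right) = \left(447378 + 338951\right) 416705 = 786329 \cdot 416705 = 327667225945$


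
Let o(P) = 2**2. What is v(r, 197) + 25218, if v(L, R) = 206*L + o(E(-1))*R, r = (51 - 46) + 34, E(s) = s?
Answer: 34040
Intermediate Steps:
o(P) = 4
r = 39 (r = 5 + 34 = 39)
v(L, R) = 4*R + 206*L (v(L, R) = 206*L + 4*R = 4*R + 206*L)
v(r, 197) + 25218 = (4*197 + 206*39) + 25218 = (788 + 8034) + 25218 = 8822 + 25218 = 34040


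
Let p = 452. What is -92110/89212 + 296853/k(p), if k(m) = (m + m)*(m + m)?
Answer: -12197728981/18226368448 ≈ -0.66924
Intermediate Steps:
k(m) = 4*m**2 (k(m) = (2*m)*(2*m) = 4*m**2)
-92110/89212 + 296853/k(p) = -92110/89212 + 296853/((4*452**2)) = -92110*1/89212 + 296853/((4*204304)) = -46055/44606 + 296853/817216 = -12197728981/18226368448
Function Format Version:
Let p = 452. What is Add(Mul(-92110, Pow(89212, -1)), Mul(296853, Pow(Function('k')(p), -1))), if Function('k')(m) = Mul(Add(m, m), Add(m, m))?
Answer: Rational(-12197728981, 18226368448) ≈ -0.66924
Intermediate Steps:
Function('k')(m) = Mul(4, Pow(m, 2)) (Function('k')(m) = Mul(Mul(2, m), Mul(2, m)) = Mul(4, Pow(m, 2)))
Add(Mul(-92110, Pow(89212, -1)), Mul(296853, Pow(Function('k')(p), -1))) = Add(Mul(-92110, Pow(89212, -1)), Mul(296853, Pow(Mul(4, Pow(452, 2)), -1))) = Add(Mul(-92110, Rational(1, 89212)), Mul(296853, Pow(Mul(4, 204304), -1))) = Add(Rational(-46055, 44606), Mul(296853, Pow(817216, -1))) = Add(Rational(-46055, 44606), Mul(296853, Rational(1, 817216))) = Add(Rational(-46055, 44606), Rational(296853, 817216)) = Rational(-12197728981, 18226368448)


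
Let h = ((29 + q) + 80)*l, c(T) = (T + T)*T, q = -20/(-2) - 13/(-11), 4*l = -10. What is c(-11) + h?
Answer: -643/11 ≈ -58.455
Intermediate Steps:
l = -5/2 (l = (1/4)*(-10) = -5/2 ≈ -2.5000)
q = 123/11 (q = -20*(-1/2) - 13*(-1/11) = 10 + 13/11 = 123/11 ≈ 11.182)
c(T) = 2*T**2 (c(T) = (2*T)*T = 2*T**2)
h = -3305/11 (h = ((29 + 123/11) + 80)*(-5/2) = (442/11 + 80)*(-5/2) = (1322/11)*(-5/2) = -3305/11 ≈ -300.45)
c(-11) + h = 2*(-11)**2 - 3305/11 = 2*121 - 3305/11 = 242 - 3305/11 = -643/11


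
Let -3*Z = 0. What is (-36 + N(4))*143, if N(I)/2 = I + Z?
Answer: -4004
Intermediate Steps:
Z = 0 (Z = -⅓*0 = 0)
N(I) = 2*I (N(I) = 2*(I + 0) = 2*I)
(-36 + N(4))*143 = (-36 + 2*4)*143 = (-36 + 8)*143 = -28*143 = -4004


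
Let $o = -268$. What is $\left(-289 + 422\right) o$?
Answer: $-35644$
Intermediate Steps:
$\left(-289 + 422\right) o = \left(-289 + 422\right) \left(-268\right) = 133 \left(-268\right) = -35644$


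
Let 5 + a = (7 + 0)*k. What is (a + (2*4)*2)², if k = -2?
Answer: 9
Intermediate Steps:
a = -19 (a = -5 + (7 + 0)*(-2) = -5 + 7*(-2) = -5 - 14 = -19)
(a + (2*4)*2)² = (-19 + (2*4)*2)² = (-19 + 8*2)² = (-19 + 16)² = (-3)² = 9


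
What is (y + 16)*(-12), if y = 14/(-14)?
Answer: -180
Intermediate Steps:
y = -1 (y = 14*(-1/14) = -1)
(y + 16)*(-12) = (-1 + 16)*(-12) = 15*(-12) = -180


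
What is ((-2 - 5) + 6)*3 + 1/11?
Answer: -32/11 ≈ -2.9091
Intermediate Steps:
((-2 - 5) + 6)*3 + 1/11 = (-7 + 6)*3 + 1/11 = -1*3 + 1/11 = -3 + 1/11 = -32/11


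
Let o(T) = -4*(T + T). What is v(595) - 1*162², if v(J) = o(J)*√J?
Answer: -26244 - 4760*√595 ≈ -1.4235e+5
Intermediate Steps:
o(T) = -8*T
v(J) = -8*J^(3/2) (v(J) = (-8*J)*√J = -8*J^(3/2))
v(595) - 1*162² = -4760*√595 - 1*162² = -4760*√595 - 1*26244 = -4760*√595 - 26244 = -26244 - 4760*√595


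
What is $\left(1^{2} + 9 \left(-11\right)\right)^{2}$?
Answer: $9604$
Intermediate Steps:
$\left(1^{2} + 9 \left(-11\right)\right)^{2} = \left(1 - 99\right)^{2} = \left(-98\right)^{2} = 9604$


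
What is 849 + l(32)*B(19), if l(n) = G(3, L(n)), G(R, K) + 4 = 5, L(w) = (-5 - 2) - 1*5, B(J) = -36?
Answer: 813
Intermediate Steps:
L(w) = -12 (L(w) = -7 - 5 = -12)
G(R, K) = 1 (G(R, K) = -4 + 5 = 1)
l(n) = 1
849 + l(32)*B(19) = 849 + 1*(-36) = 849 - 36 = 813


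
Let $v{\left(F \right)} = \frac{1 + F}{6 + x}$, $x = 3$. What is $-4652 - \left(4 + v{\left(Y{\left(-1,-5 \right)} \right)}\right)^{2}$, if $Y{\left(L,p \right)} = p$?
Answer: $- \frac{377836}{81} \approx -4664.6$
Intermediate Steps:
$v{\left(F \right)} = \frac{1}{9} + \frac{F}{9}$ ($v{\left(F \right)} = \frac{1 + F}{6 + 3} = \frac{1 + F}{9} = \left(1 + F\right) \frac{1}{9} = \frac{1}{9} + \frac{F}{9}$)
$-4652 - \left(4 + v{\left(Y{\left(-1,-5 \right)} \right)}\right)^{2} = -4652 - \left(4 + \left(\frac{1}{9} + \frac{1}{9} \left(-5\right)\right)\right)^{2} = -4652 - \left(4 + \left(\frac{1}{9} - \frac{5}{9}\right)\right)^{2} = -4652 - \left(4 - \frac{4}{9}\right)^{2} = -4652 - \left(\frac{32}{9}\right)^{2} = -4652 - \frac{1024}{81} = - \frac{377836}{81}$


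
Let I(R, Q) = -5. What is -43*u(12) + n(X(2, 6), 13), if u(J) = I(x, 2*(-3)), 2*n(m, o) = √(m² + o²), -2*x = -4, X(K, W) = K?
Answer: 215 + √173/2 ≈ 221.58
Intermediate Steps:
x = 2 (x = -½*(-4) = 2)
n(m, o) = √(m² + o²)/2
u(J) = -5
-43*u(12) + n(X(2, 6), 13) = -43*(-5) + √(2² + 13²)/2 = 215 + √(4 + 169)/2 = 215 + √173/2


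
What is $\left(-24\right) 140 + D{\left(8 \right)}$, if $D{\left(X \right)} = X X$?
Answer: $-3296$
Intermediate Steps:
$D{\left(X \right)} = X^{2}$
$\left(-24\right) 140 + D{\left(8 \right)} = \left(-24\right) 140 + 8^{2} = -3360 + 64 = -3296$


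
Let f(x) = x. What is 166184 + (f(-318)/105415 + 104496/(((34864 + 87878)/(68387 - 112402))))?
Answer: 277564102786594/2156474655 ≈ 1.2871e+5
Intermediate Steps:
166184 + (f(-318)/105415 + 104496/(((34864 + 87878)/(68387 - 112402)))) = 166184 + (-318/105415 + 104496/(((34864 + 87878)/(68387 - 112402)))) = 166184 + (-318*1/105415 + 104496/((122742/(-44015)))) = 166184 + (-318/105415 + 104496/((122742*(-1/44015)))) = 166184 + (-318/105415 + 104496/(-122742/44015)) = 166184 + (-318/105415 + 104496*(-44015/122742)) = 166184 + (-318/105415 - 766565240/20457) = 166184 - 80807481279926/2156474655 = 277564102786594/2156474655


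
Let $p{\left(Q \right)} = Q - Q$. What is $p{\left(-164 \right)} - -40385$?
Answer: $40385$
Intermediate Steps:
$p{\left(Q \right)} = 0$
$p{\left(-164 \right)} - -40385 = 0 - -40385 = 0 + 40385 = 40385$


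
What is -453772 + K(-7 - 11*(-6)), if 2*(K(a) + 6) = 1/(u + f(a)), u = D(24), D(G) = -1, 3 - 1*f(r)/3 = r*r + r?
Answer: -9630984273/21224 ≈ -4.5378e+5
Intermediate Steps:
f(r) = 9 - 3*r - 3*r**2 (f(r) = 9 - 3*(r*r + r) = 9 - 3*(r**2 + r) = 9 - 3*(r + r**2) = 9 + (-3*r - 3*r**2) = 9 - 3*r - 3*r**2)
u = -1
K(a) = -6 + 1/(2*(8 - 3*a - 3*a**2)) (K(a) = -6 + 1/(2*(-1 + (9 - 3*a - 3*a**2))) = -6 + 1/(2*(8 - 3*a - 3*a**2)))
-453772 + K(-7 - 11*(-6)) = -453772 + (95 - 36*(-7 - 11*(-6)) - 36*(-7 - 11*(-6))**2)/(2*(-8 + 3*(-7 - 11*(-6)) + 3*(-7 - 11*(-6))**2)) = -453772 + (95 - 36*(-7 + 66) - 36*(-7 + 66)**2)/(2*(-8 + 3*(-7 + 66) + 3*(-7 + 66)**2)) = -453772 + (95 - 36*59 - 36*59**2)/(2*(-8 + 3*59 + 3*59**2)) = -453772 + (95 - 2124 - 36*3481)/(2*(-8 + 177 + 3*3481)) = -453772 + (95 - 2124 - 125316)/(2*(-8 + 177 + 10443)) = -453772 + (1/2)*(-127345)/10612 = -453772 + (1/2)*(1/10612)*(-127345) = -453772 - 127345/21224 = -9630984273/21224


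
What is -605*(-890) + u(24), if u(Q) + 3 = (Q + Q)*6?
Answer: 538735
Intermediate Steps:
u(Q) = -3 + 12*Q (u(Q) = -3 + (Q + Q)*6 = -3 + (2*Q)*6 = -3 + 12*Q)
-605*(-890) + u(24) = -605*(-890) + (-3 + 12*24) = 538450 + (-3 + 288) = 538450 + 285 = 538735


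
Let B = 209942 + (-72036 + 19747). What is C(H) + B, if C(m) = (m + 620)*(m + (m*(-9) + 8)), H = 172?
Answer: -925803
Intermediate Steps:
C(m) = (8 - 8*m)*(620 + m) (C(m) = (620 + m)*(m + (-9*m + 8)) = (620 + m)*(m + (8 - 9*m)) = (620 + m)*(8 - 8*m) = (8 - 8*m)*(620 + m))
B = 157653 (B = 209942 - 52289 = 157653)
C(H) + B = (4960 - 4952*172 - 8*172**2) + 157653 = (4960 - 851744 - 8*29584) + 157653 = (4960 - 851744 - 236672) + 157653 = -1083456 + 157653 = -925803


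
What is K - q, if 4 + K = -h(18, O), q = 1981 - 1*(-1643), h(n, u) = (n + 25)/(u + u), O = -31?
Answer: -224893/62 ≈ -3627.3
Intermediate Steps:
h(n, u) = (25 + n)/(2*u) (h(n, u) = (25 + n)/((2*u)) = (25 + n)*(1/(2*u)) = (25 + n)/(2*u))
q = 3624 (q = 1981 + 1643 = 3624)
K = -205/62 (K = -4 - (25 + 18)/(2*(-31)) = -4 - (-1)*43/(2*31) = -4 - 1*(-43/62) = -4 + 43/62 = -205/62 ≈ -3.3064)
K - q = -205/62 - 1*3624 = -205/62 - 3624 = -224893/62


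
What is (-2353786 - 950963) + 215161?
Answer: -3089588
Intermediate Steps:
(-2353786 - 950963) + 215161 = -3304749 + 215161 = -3089588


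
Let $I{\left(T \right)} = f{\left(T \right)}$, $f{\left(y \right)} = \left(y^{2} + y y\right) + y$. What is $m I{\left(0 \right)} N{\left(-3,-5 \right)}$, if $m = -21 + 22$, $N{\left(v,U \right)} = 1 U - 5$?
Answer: $0$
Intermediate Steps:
$f{\left(y \right)} = y + 2 y^{2}$ ($f{\left(y \right)} = \left(y^{2} + y^{2}\right) + y = 2 y^{2} + y = y + 2 y^{2}$)
$N{\left(v,U \right)} = -5 + U$ ($N{\left(v,U \right)} = U - 5 = -5 + U$)
$I{\left(T \right)} = T \left(1 + 2 T\right)$
$m = 1$
$m I{\left(0 \right)} N{\left(-3,-5 \right)} = 1 \cdot 0 \left(1 + 2 \cdot 0\right) \left(-5 - 5\right) = 1 \cdot 0 \left(1 + 0\right) \left(-10\right) = 1 \cdot 0 \cdot 1 \left(-10\right) = 1 \cdot 0 \left(-10\right) = 0 \left(-10\right) = 0$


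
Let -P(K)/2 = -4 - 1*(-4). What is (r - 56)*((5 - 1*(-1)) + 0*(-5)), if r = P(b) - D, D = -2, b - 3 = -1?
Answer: -324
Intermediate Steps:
b = 2 (b = 3 - 1 = 2)
P(K) = 0 (P(K) = -2*(-4 - 1*(-4)) = -2*(-4 + 4) = -2*0 = 0)
r = 2 (r = 0 - 1*(-2) = 0 + 2 = 2)
(r - 56)*((5 - 1*(-1)) + 0*(-5)) = (2 - 56)*((5 - 1*(-1)) + 0*(-5)) = -54*((5 + 1) + 0) = -54*(6 + 0) = -54*6 = -324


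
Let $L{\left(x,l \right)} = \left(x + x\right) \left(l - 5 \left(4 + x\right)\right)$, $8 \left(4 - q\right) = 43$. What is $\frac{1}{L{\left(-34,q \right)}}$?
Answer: $- \frac{2}{20213} \approx -9.8946 \cdot 10^{-5}$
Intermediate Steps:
$q = - \frac{11}{8}$ ($q = 4 - \frac{43}{8} = - \frac{11}{8} \approx -1.375$)
$L{\left(x,l \right)} = 2 x \left(-20 + l - 5 x\right)$ ($L{\left(x,l \right)} = 2 x \left(l - \left(20 + 5 x\right)\right) = 2 x \left(-20 + l - 5 x\right)$)
$\frac{1}{L{\left(-34,q \right)}} = \frac{1}{2 \left(-34\right) \left(-20 - \frac{11}{8} - -170\right)} = \frac{1}{2 \left(-34\right) \left(-20 - \frac{11}{8} + 170\right)} = \frac{1}{2 \left(-34\right) \frac{1189}{8}} = \frac{1}{- \frac{20213}{2}} = - \frac{2}{20213}$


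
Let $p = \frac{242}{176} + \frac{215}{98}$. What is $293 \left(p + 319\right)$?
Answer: $\frac{37048971}{392} \approx 94513.0$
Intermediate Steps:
$p = \frac{1399}{392}$ ($p = 242 \cdot \frac{1}{176} + 215 \cdot \frac{1}{98} = \frac{11}{8} + \frac{215}{98} = \frac{1399}{392} \approx 3.5689$)
$293 \left(p + 319\right) = 293 \left(\frac{1399}{392} + 319\right) = 293 \cdot \frac{126447}{392} = \frac{37048971}{392}$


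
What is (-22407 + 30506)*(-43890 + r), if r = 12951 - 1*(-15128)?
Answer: -128053289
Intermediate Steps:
r = 28079 (r = 12951 + 15128 = 28079)
(-22407 + 30506)*(-43890 + r) = (-22407 + 30506)*(-43890 + 28079) = 8099*(-15811) = -128053289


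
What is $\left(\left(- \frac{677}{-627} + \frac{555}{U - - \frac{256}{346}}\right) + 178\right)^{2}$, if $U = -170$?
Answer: $\frac{86097931918609081}{2785808017476} \approx 30906.0$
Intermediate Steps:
$\left(\left(- \frac{677}{-627} + \frac{555}{U - - \frac{256}{346}}\right) + 178\right)^{2} = \left(\left(- \frac{677}{-627} + \frac{555}{-170 - - \frac{256}{346}}\right) + 178\right)^{2} = \left(\left(\left(-677\right) \left(- \frac{1}{627}\right) + \frac{555}{-170 - \left(-256\right) \frac{1}{346}}\right) + 178\right)^{2} = \left(\left(\frac{677}{627} + \frac{555}{-170 - - \frac{128}{173}}\right) + 178\right)^{2} = \left(\left(\frac{677}{627} + \frac{555}{-170 + \frac{128}{173}}\right) + 178\right)^{2} = \left(\left(\frac{677}{627} + \frac{555}{- \frac{29282}{173}}\right) + 178\right)^{2} = \left(\left(\frac{677}{627} + 555 \left(- \frac{173}{29282}\right)\right) + 178\right)^{2} = \left(\left(\frac{677}{627} - \frac{96015}{29282}\right) + 178\right)^{2} = \left(- \frac{3670681}{1669074} + 178\right)^{2} = \left(\frac{293424491}{1669074}\right)^{2} = \frac{86097931918609081}{2785808017476}$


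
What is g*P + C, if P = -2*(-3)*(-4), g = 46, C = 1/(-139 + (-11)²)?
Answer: -19873/18 ≈ -1104.1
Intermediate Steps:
C = -1/18 (C = 1/(-139 + 121) = 1/(-18) = -1/18 ≈ -0.055556)
P = -24 (P = 6*(-4) = -24)
g*P + C = 46*(-24) - 1/18 = -1104 - 1/18 = -19873/18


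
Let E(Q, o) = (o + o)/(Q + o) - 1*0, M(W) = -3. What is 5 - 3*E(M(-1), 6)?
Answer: -7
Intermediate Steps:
E(Q, o) = 2*o/(Q + o) (E(Q, o) = (2*o)/(Q + o) + 0 = 2*o/(Q + o) + 0 = 2*o/(Q + o))
5 - 3*E(M(-1), 6) = 5 - 6*6/(-3 + 6) = 5 - 6*6/3 = 5 - 3*4 = 5 - 12 = -7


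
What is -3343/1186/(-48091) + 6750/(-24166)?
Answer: -192455856781/689165093858 ≈ -0.27926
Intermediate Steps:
-3343/1186/(-48091) + 6750/(-24166) = -3343*1/1186*(-1/48091) + 6750*(-1/24166) = -3343/1186*(-1/48091) - 3375/12083 = 3343/57035926 - 3375/12083 = -192455856781/689165093858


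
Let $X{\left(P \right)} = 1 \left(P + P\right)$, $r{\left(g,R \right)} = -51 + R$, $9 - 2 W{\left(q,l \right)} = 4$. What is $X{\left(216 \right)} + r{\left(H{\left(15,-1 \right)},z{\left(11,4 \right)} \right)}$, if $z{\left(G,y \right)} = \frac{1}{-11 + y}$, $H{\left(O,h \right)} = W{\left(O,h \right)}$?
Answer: $\frac{2666}{7} \approx 380.86$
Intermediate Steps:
$W{\left(q,l \right)} = \frac{5}{2}$ ($W{\left(q,l \right)} = \frac{9}{2} - 2 = \frac{5}{2}$)
$H{\left(O,h \right)} = \frac{5}{2}$
$X{\left(P \right)} = 2 P$ ($X{\left(P \right)} = 1 \cdot 2 P = 2 P$)
$X{\left(216 \right)} + r{\left(H{\left(15,-1 \right)},z{\left(11,4 \right)} \right)} = 2 \cdot 216 - \left(51 - \frac{1}{-11 + 4}\right) = 432 - \left(51 - \frac{1}{-7}\right) = 432 - \frac{358}{7} = \frac{2666}{7}$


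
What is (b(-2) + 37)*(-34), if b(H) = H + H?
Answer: -1122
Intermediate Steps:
b(H) = 2*H
(b(-2) + 37)*(-34) = (2*(-2) + 37)*(-34) = (-4 + 37)*(-34) = 33*(-34) = -1122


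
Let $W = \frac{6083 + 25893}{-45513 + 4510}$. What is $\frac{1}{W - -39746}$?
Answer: $\frac{41003}{1629673262} \approx 2.516 \cdot 10^{-5}$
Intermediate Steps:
$W = - \frac{31976}{41003}$ ($W = \frac{31976}{-41003} = 31976 \left(- \frac{1}{41003}\right) = - \frac{31976}{41003} \approx -0.77985$)
$\frac{1}{W - -39746} = \frac{1}{- \frac{31976}{41003} - -39746} = \frac{1}{- \frac{31976}{41003} + 39746} = \frac{1}{\frac{1629673262}{41003}} = \frac{41003}{1629673262}$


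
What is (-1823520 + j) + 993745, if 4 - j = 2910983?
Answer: -3740754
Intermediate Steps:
j = -2910979 (j = 4 - 1*2910983 = 4 - 2910983 = -2910979)
(-1823520 + j) + 993745 = (-1823520 - 2910979) + 993745 = -4734499 + 993745 = -3740754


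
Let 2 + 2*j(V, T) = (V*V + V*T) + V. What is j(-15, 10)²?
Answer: 841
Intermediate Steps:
j(V, T) = -1 + V/2 + V²/2 + T*V/2 (j(V, T) = -1 + ((V*V + V*T) + V)/2 = -1 + ((V² + T*V) + V)/2 = -1 + (V + V² + T*V)/2 = -1 + (V/2 + V²/2 + T*V/2) = -1 + V/2 + V²/2 + T*V/2)
j(-15, 10)² = (-1 + (½)*(-15) + (½)*(-15)² + (½)*10*(-15))² = (-1 - 15/2 + (½)*225 - 75)² = (-1 - 15/2 + 225/2 - 75)² = 29² = 841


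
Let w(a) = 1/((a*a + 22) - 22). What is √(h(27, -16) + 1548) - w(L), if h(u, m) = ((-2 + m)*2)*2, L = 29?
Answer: -1/841 + 6*√41 ≈ 38.418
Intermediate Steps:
h(u, m) = -8 + 4*m (h(u, m) = (-4 + 2*m)*2 = -8 + 4*m)
w(a) = a⁻² (w(a) = 1/((a² + 22) - 22) = 1/((22 + a²) - 22) = 1/(a²) = a⁻²)
√(h(27, -16) + 1548) - w(L) = √((-8 + 4*(-16)) + 1548) - 1/29² = √((-8 - 64) + 1548) - 1*1/841 = √(-72 + 1548) - 1/841 = √1476 - 1/841 = 6*√41 - 1/841 = -1/841 + 6*√41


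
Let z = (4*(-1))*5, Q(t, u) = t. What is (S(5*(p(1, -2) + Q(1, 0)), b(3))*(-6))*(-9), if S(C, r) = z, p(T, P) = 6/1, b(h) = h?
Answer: -1080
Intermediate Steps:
z = -20 (z = -4*5 = -20)
p(T, P) = 6 (p(T, P) = 6*1 = 6)
S(C, r) = -20
(S(5*(p(1, -2) + Q(1, 0)), b(3))*(-6))*(-9) = -20*(-6)*(-9) = 120*(-9) = -1080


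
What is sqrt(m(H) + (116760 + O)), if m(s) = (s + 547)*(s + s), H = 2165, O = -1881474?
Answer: 3*sqrt(1108694) ≈ 3158.8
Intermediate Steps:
m(s) = 2*s*(547 + s) (m(s) = (547 + s)*(2*s) = 2*s*(547 + s))
sqrt(m(H) + (116760 + O)) = sqrt(2*2165*(547 + 2165) + (116760 - 1881474)) = sqrt(2*2165*2712 - 1764714) = sqrt(11742960 - 1764714) = sqrt(9978246) = 3*sqrt(1108694)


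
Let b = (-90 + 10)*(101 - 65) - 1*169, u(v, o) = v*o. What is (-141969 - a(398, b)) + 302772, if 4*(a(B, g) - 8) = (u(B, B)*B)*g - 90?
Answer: 96112107039/2 ≈ 4.8056e+10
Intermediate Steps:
u(v, o) = o*v
b = -3049 (b = -80*36 - 169 = -2880 - 169 = -3049)
a(B, g) = -29/2 + g*B³/4 (a(B, g) = 8 + (((B*B)*B)*g - 90)/4 = 8 + ((B²*B)*g - 90)/4 = 8 + (B³*g - 90)/4 = 8 + (g*B³ - 90)/4 = 8 + (-90 + g*B³)/4 = 8 + (-45/2 + g*B³/4) = -29/2 + g*B³/4)
(-141969 - a(398, b)) + 302772 = (-141969 - (-29/2 + (¼)*(-3049)*398³)) + 302772 = (-141969 - (-29/2 + (¼)*(-3049)*63044792)) + 302772 = (-141969 - (-29/2 - 48055892702)) + 302772 = (-141969 - 1*(-96111785433/2)) + 302772 = (-141969 + 96111785433/2) + 302772 = 96111501495/2 + 302772 = 96112107039/2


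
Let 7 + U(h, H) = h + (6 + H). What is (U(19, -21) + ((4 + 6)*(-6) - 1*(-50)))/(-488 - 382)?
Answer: 13/870 ≈ 0.014943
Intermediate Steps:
U(h, H) = -1 + H + h (U(h, H) = -7 + (h + (6 + H)) = -7 + (6 + H + h) = -1 + H + h)
(U(19, -21) + ((4 + 6)*(-6) - 1*(-50)))/(-488 - 382) = ((-1 - 21 + 19) + ((4 + 6)*(-6) - 1*(-50)))/(-488 - 382) = (-3 + (10*(-6) + 50))/(-870) = (-3 + (-60 + 50))*(-1/870) = (-3 - 10)*(-1/870) = -13*(-1/870) = 13/870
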